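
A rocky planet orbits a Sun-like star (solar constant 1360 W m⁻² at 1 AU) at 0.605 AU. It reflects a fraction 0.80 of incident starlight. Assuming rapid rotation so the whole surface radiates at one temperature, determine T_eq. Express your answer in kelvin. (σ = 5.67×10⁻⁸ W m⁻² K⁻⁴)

T_eq ≈ 239 K

Flux at 0.605 AU: S = 1360/0.605² = 3720 W m⁻².
Energy balance: absorbed = emitted ⇒ πR²·S(1−A) = 4πR²·σT_eq⁴, so T_eq⁴ = S(1−A)/(4σ).
T_eq = [3720 × 0.20 / (4 × 5.67×10⁻⁸)]^(1/4) = (3.28×10⁹)^(1/4) = 239 K.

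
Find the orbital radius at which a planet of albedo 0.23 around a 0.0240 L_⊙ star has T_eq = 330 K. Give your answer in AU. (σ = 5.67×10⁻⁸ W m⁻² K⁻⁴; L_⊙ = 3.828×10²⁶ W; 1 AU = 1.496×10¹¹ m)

d ≈ 0.0967 AU

L = 0.0240 × 3.828×10²⁶ = 9.19×10²⁴ W.
From T_eq⁴ = L(1−A)/(16πσd²): d = √[L(1−A)/(16πσT_eq⁴)].
d = √[9.19×10²⁴ × 0.77 / (16π × 5.67×10⁻⁸ × (330)⁴)] = 1.45×10¹⁰ m = 0.0967 AU.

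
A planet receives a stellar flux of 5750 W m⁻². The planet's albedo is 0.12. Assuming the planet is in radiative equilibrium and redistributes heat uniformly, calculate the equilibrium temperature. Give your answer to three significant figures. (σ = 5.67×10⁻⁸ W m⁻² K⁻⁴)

Energy balance: absorbed = emitted ⇒ πR²·S(1−A) = 4πR²·σT_eq⁴, so T_eq⁴ = S(1−A)/(4σ).
T_eq = [5750 × 0.88 / (4 × 5.67×10⁻⁸)]^(1/4) = (2.23×10¹⁰)^(1/4) = 386 K.

T_eq ≈ 386 K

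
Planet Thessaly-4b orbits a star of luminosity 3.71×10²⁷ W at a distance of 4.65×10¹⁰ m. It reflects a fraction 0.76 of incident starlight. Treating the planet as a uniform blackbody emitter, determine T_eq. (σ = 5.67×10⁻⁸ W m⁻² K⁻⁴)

T_eq ≈ 617 K

Flux: S = L/(4πd²) = 3.71×10²⁷/(4π×(4.65×10¹⁰)²) = 1.37×10⁵ W m⁻².
Energy balance: absorbed = emitted ⇒ πR²·S(1−A) = 4πR²·σT_eq⁴, so T_eq⁴ = S(1−A)/(4σ).
T_eq = [1.37×10⁵ × 0.24 / (4 × 5.67×10⁻⁸)]^(1/4) = (1.44×10¹¹)^(1/4) = 617 K.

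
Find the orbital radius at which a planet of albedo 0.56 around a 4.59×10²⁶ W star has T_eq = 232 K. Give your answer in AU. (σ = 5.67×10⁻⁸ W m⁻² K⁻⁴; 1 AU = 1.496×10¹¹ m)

d ≈ 1.05 AU

From T_eq⁴ = L(1−A)/(16πσd²): d = √[L(1−A)/(16πσT_eq⁴)].
d = √[4.59×10²⁶ × 0.44 / (16π × 5.67×10⁻⁸ × (232)⁴)] = 1.56×10¹¹ m = 1.05 AU.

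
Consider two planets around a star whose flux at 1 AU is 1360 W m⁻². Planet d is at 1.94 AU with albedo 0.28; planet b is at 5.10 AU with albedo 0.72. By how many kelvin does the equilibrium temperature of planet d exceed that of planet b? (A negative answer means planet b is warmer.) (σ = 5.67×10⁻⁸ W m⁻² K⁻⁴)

T_eq = [S₀(1−A)/(4σd²)]^(1/4), so T ∝ (1−A)^(1/4) / √d.
T₁ = [1360×0.72/(4×5.67×10⁻⁸×1.94²)]^(1/4) = 184.04 K.
T₂ = [1360×0.28/(4×5.67×10⁻⁸×5.10²)]^(1/4) = 89.64 K.

ΔT ≈ 94.4 K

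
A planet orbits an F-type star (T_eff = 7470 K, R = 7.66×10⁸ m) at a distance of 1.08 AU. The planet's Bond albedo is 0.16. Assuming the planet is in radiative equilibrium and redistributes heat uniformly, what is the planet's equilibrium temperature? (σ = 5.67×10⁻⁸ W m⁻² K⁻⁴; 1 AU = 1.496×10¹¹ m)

T_eq ≈ 348 K

d = 1.08 AU = 1.62×10¹¹ m.
L = 4πR_⋆²σT_⋆⁴ = 4π(7.66×10⁸)² × 5.67×10⁻⁸ × (7470)⁴ = 1.30×10²⁷ W.
S = L/(4πd²) = 3970 W m⁻².
Energy balance: absorbed = emitted ⇒ πR²·S(1−A) = 4πR²·σT_eq⁴, so T_eq⁴ = S(1−A)/(4σ).
T_eq = [3970 × 0.84 / (4 × 5.67×10⁻⁸)]^(1/4) = (1.47×10¹⁰)^(1/4) = 348 K.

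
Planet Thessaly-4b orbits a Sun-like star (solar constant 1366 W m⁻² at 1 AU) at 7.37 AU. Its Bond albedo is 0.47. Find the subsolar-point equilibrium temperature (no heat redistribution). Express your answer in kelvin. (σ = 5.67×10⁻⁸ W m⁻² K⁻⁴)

Flux at 7.37 AU: S = 1366/7.37² = 25.1 W m⁻².
At the subsolar point the surface absorbs S(1−A) and emits σT⁴ per unit area — no factor of 4, since only the local patch is in balance.
T = [25.1 × 0.53 / 5.67×10⁻⁸]^(1/4) = (2.35×10⁸)^(1/4) = 124 K.

T_ss ≈ 124 K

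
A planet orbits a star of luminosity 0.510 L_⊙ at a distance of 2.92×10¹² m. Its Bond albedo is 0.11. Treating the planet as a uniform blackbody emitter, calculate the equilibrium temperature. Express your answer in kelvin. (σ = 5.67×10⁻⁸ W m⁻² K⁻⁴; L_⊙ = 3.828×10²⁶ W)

T_eq ≈ 51.7 K

L = 0.510 × 3.828×10²⁶ = 1.95×10²⁶ W.
Flux: S = L/(4πd²) = 1.95×10²⁶/(4π×(2.92×10¹²)²) = 1.82 W m⁻².
Energy balance: absorbed = emitted ⇒ πR²·S(1−A) = 4πR²·σT_eq⁴, so T_eq⁴ = S(1−A)/(4σ).
T_eq = [1.82 × 0.89 / (4 × 5.67×10⁻⁸)]^(1/4) = (7.15×10⁶)^(1/4) = 51.7 K.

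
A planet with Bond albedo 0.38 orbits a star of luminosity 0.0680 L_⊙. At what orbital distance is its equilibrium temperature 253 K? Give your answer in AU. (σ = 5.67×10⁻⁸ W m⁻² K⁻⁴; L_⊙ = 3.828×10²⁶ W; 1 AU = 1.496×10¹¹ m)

d ≈ 0.249 AU

L = 0.0680 × 3.828×10²⁶ = 2.60×10²⁵ W.
From T_eq⁴ = L(1−A)/(16πσd²): d = √[L(1−A)/(16πσT_eq⁴)].
d = √[2.60×10²⁵ × 0.62 / (16π × 5.67×10⁻⁸ × (253)⁴)] = 3.72×10¹⁰ m = 0.249 AU.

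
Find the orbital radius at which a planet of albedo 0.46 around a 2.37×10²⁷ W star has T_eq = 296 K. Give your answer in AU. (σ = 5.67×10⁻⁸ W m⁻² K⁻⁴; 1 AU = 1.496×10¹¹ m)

From T_eq⁴ = L(1−A)/(16πσd²): d = √[L(1−A)/(16πσT_eq⁴)].
d = √[2.37×10²⁷ × 0.54 / (16π × 5.67×10⁻⁸ × (296)⁴)] = 2.42×10¹¹ m = 1.62 AU.

d ≈ 1.62 AU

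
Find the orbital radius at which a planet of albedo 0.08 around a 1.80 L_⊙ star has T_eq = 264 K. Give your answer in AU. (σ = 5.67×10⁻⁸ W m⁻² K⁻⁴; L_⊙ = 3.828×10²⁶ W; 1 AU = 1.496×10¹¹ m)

d ≈ 1.43 AU

L = 1.80 × 3.828×10²⁶ = 6.89×10²⁶ W.
From T_eq⁴ = L(1−A)/(16πσd²): d = √[L(1−A)/(16πσT_eq⁴)].
d = √[6.89×10²⁶ × 0.92 / (16π × 5.67×10⁻⁸ × (264)⁴)] = 2.14×10¹¹ m = 1.43 AU.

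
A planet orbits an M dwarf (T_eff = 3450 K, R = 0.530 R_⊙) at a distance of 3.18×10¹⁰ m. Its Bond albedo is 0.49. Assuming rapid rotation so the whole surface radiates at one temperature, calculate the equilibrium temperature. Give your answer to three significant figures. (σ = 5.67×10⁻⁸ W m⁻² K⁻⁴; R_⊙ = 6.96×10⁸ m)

T_eq ≈ 222 K

R_⋆ = 0.530 × 6.96×10⁸ = 3.69×10⁸ m.
L = 4πR_⋆²σT_⋆⁴ = 4π(3.69×10⁸)² × 5.67×10⁻⁸ × (3450)⁴ = 1.37×10²⁵ W.
S = L/(4πd²) = 1080 W m⁻².
Energy balance: absorbed = emitted ⇒ πR²·S(1−A) = 4πR²·σT_eq⁴, so T_eq⁴ = S(1−A)/(4σ).
T_eq = [1080 × 0.51 / (4 × 5.67×10⁻⁸)]^(1/4) = (2.43×10⁹)^(1/4) = 222 K.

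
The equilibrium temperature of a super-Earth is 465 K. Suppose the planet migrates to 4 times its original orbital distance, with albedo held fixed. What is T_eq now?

T_eq ∝ L^(1/4) · d^(−1/2).
T′ = 465 / 4^(1/2) = 232 K.

T_eq ≈ 232 K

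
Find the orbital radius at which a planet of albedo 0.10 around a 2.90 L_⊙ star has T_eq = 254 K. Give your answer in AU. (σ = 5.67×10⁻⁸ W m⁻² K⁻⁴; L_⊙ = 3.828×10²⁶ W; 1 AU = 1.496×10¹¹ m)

L = 2.90 × 3.828×10²⁶ = 1.11×10²⁷ W.
From T_eq⁴ = L(1−A)/(16πσd²): d = √[L(1−A)/(16πσT_eq⁴)].
d = √[1.11×10²⁷ × 0.90 / (16π × 5.67×10⁻⁸ × (254)⁴)] = 2.90×10¹¹ m = 1.94 AU.

d ≈ 1.94 AU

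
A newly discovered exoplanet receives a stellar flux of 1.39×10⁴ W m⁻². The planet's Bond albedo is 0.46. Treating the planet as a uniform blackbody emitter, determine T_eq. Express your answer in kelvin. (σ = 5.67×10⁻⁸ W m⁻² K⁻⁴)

T_eq ≈ 427 K

Energy balance: absorbed = emitted ⇒ πR²·S(1−A) = 4πR²·σT_eq⁴, so T_eq⁴ = S(1−A)/(4σ).
T_eq = [1.39×10⁴ × 0.54 / (4 × 5.67×10⁻⁸)]^(1/4) = (3.31×10¹⁰)^(1/4) = 427 K.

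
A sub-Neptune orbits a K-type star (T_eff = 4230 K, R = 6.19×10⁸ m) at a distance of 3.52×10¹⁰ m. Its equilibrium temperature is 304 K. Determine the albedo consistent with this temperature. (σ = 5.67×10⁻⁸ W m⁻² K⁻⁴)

L = 4πR_⋆²σT_⋆⁴ = 4π(6.19×10⁸)² × 5.67×10⁻⁸ × (4230)⁴ = 8.74×10²⁵ W.
S = L/(4πd²) = 5610 W m⁻².
From T_eq⁴ = S(1−A)/(4σ): 1−A = 4σT_eq⁴/S.
1−A = 4 × 5.67×10⁻⁸ × (304)⁴ / 5610 = 0.345.

A ≈ 0.65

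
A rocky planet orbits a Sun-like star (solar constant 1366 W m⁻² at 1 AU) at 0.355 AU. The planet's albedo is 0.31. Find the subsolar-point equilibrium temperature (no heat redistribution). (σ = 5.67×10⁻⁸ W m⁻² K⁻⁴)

T_ss ≈ 603 K

Flux at 0.355 AU: S = 1366/0.355² = 1.08×10⁴ W m⁻².
At the subsolar point the surface absorbs S(1−A) and emits σT⁴ per unit area — no factor of 4, since only the local patch is in balance.
T = [1.08×10⁴ × 0.69 / 5.67×10⁻⁸]^(1/4) = (1.32×10¹¹)^(1/4) = 603 K.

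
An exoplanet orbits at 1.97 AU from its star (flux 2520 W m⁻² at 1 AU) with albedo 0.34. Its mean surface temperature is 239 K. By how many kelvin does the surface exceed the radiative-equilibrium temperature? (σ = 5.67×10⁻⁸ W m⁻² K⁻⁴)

ΔT ≈ 30.5 K

S = 2520/1.97² = 649.3 W m⁻².
T_eq = [S(1−A)/(4σ)]^(1/4) = [649.3×0.66/(4×5.67×10⁻⁸)]^(1/4) = 208.5 K.
ΔT = T_surf − T_eq = 239 − 208.5.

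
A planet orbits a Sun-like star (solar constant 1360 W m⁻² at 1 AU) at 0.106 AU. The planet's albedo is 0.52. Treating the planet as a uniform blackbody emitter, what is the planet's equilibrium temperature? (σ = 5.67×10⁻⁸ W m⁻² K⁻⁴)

Flux at 0.106 AU: S = 1360/0.106² = 1.21×10⁵ W m⁻².
Energy balance: absorbed = emitted ⇒ πR²·S(1−A) = 4πR²·σT_eq⁴, so T_eq⁴ = S(1−A)/(4σ).
T_eq = [1.21×10⁵ × 0.48 / (4 × 5.67×10⁻⁸)]^(1/4) = (2.56×10¹¹)^(1/4) = 711 K.

T_eq ≈ 711 K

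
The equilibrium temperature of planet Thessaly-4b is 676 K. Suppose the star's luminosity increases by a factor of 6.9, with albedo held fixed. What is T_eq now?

T_eq ≈ 1100 K

T_eq ∝ L^(1/4) · d^(−1/2).
T′ = 676 × 6.9^(1/4) = 1100 K.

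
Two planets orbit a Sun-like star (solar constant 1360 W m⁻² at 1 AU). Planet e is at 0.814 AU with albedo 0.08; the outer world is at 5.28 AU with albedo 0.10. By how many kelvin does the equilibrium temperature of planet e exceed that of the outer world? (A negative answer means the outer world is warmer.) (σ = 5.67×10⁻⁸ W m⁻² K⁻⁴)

T_eq = [S₀(1−A)/(4σd²)]^(1/4), so T ∝ (1−A)^(1/4) / √d.
T₁ = [1360×0.92/(4×5.67×10⁻⁸×0.814²)]^(1/4) = 302.07 K.
T₂ = [1360×0.90/(4×5.67×10⁻⁸×5.28²)]^(1/4) = 117.96 K.

ΔT ≈ 184.1 K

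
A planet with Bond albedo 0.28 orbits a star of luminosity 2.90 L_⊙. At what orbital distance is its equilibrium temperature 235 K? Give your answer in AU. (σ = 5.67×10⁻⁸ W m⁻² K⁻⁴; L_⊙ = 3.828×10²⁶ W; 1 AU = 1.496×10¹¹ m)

L = 2.90 × 3.828×10²⁶ = 1.11×10²⁷ W.
From T_eq⁴ = L(1−A)/(16πσd²): d = √[L(1−A)/(16πσT_eq⁴)].
d = √[1.11×10²⁷ × 0.72 / (16π × 5.67×10⁻⁸ × (235)⁴)] = 3.03×10¹¹ m = 2.03 AU.

d ≈ 2.03 AU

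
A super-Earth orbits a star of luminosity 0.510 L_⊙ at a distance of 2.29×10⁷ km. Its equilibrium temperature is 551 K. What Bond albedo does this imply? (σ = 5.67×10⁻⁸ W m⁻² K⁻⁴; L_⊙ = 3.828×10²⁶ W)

A ≈ 0.29

d = 2.29×10⁷ km = 2.29×10¹⁰ m.
L = 0.510 × 3.828×10²⁶ = 1.95×10²⁶ W.
Flux: S = L/(4πd²) = 1.95×10²⁶/(4π×(2.29×10¹⁰)²) = 2.96×10⁴ W m⁻².
From T_eq⁴ = S(1−A)/(4σ): 1−A = 4σT_eq⁴/S.
1−A = 4 × 5.67×10⁻⁸ × (551)⁴ / 2.96×10⁴ = 0.706.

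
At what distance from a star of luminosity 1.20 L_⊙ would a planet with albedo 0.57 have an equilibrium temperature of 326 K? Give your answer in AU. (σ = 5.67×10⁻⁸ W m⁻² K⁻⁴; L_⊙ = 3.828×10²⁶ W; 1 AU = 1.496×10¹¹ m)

L = 1.20 × 3.828×10²⁶ = 4.59×10²⁶ W.
From T_eq⁴ = L(1−A)/(16πσd²): d = √[L(1−A)/(16πσT_eq⁴)].
d = √[4.59×10²⁶ × 0.43 / (16π × 5.67×10⁻⁸ × (326)⁴)] = 7.83×10¹⁰ m = 0.524 AU.

d ≈ 0.524 AU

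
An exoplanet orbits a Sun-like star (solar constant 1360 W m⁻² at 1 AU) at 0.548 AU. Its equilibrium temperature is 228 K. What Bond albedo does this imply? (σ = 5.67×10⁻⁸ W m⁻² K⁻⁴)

Flux at 0.548 AU: S = 1360/0.548² = 4530 W m⁻².
From T_eq⁴ = S(1−A)/(4σ): 1−A = 4σT_eq⁴/S.
1−A = 4 × 5.67×10⁻⁸ × (228)⁴ / 4530 = 0.135.

A ≈ 0.86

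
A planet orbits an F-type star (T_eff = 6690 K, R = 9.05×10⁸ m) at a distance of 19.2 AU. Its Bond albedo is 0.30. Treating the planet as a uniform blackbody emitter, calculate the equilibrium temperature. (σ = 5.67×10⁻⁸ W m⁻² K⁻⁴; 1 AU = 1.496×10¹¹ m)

T_eq ≈ 76.8 K

d = 19.2 AU = 2.87×10¹² m.
L = 4πR_⋆²σT_⋆⁴ = 4π(9.05×10⁸)² × 5.67×10⁻⁸ × (6690)⁴ = 1.17×10²⁷ W.
S = L/(4πd²) = 11.3 W m⁻².
Energy balance: absorbed = emitted ⇒ πR²·S(1−A) = 4πR²·σT_eq⁴, so T_eq⁴ = S(1−A)/(4σ).
T_eq = [11.3 × 0.70 / (4 × 5.67×10⁻⁸)]^(1/4) = (3.48×10⁷)^(1/4) = 76.8 K.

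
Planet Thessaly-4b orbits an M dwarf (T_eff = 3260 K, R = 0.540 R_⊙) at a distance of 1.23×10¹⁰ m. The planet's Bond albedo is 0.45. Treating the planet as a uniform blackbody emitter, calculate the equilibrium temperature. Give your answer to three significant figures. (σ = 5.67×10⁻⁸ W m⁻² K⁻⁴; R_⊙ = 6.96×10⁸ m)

R_⋆ = 0.540 × 6.96×10⁸ = 3.76×10⁸ m.
L = 4πR_⋆²σT_⋆⁴ = 4π(3.76×10⁸)² × 5.67×10⁻⁸ × (3260)⁴ = 1.14×10²⁵ W.
S = L/(4πd²) = 5980 W m⁻².
Energy balance: absorbed = emitted ⇒ πR²·S(1−A) = 4πR²·σT_eq⁴, so T_eq⁴ = S(1−A)/(4σ).
T_eq = [5980 × 0.55 / (4 × 5.67×10⁻⁸)]^(1/4) = (1.45×10¹⁰)^(1/4) = 347 K.

T_eq ≈ 347 K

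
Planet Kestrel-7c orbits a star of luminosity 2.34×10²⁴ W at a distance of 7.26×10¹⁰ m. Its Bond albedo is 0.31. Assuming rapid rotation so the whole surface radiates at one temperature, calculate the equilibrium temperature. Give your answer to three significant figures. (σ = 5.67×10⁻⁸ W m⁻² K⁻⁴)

T_eq ≈ 102 K

Flux: S = L/(4πd²) = 2.34×10²⁴/(4π×(7.26×10¹⁰)²) = 35.3 W m⁻².
Energy balance: absorbed = emitted ⇒ πR²·S(1−A) = 4πR²·σT_eq⁴, so T_eq⁴ = S(1−A)/(4σ).
T_eq = [35.3 × 0.69 / (4 × 5.67×10⁻⁸)]^(1/4) = (1.07×10⁸)^(1/4) = 102 K.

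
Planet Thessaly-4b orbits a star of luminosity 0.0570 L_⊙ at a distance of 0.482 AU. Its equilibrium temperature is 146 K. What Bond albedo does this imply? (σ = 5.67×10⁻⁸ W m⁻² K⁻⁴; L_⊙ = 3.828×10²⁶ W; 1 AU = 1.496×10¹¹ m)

A ≈ 0.69

d = 0.482 AU = 7.21×10¹⁰ m.
L = 0.0570 × 3.828×10²⁶ = 2.18×10²⁵ W.
Flux: S = L/(4πd²) = 2.18×10²⁵/(4π×(7.21×10¹⁰)²) = 334 W m⁻².
From T_eq⁴ = S(1−A)/(4σ): 1−A = 4σT_eq⁴/S.
1−A = 4 × 5.67×10⁻⁸ × (146)⁴ / 334 = 0.309.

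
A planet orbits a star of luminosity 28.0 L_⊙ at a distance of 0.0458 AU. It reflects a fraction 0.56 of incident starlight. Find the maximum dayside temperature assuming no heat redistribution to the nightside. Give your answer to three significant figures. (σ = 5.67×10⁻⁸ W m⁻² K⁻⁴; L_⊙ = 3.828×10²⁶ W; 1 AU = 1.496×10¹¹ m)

d = 0.0458 AU = 6.85×10⁹ m.
L = 28.0 × 3.828×10²⁶ = 1.07×10²⁸ W.
Flux: S = L/(4πd²) = 1.07×10²⁸/(4π×(6.85×10⁹)²) = 1.82×10⁷ W m⁻².
With no redistribution each surface element balances locally: S(1−A) = σT⁴.
T = [1.82×10⁷ × 0.44 / 5.67×10⁻⁸]^(1/4) = (1.41×10¹⁴)^(1/4) = 3450 K.

T_ss ≈ 3450 K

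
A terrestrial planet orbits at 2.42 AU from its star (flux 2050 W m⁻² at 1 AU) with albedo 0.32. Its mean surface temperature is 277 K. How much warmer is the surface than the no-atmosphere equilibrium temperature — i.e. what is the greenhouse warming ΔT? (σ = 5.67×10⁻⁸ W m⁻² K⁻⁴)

S = 2050/2.42² = 350.0 W m⁻².
T_eq = [S(1−A)/(4σ)]^(1/4) = [350.0×0.68/(4×5.67×10⁻⁸)]^(1/4) = 180.0 K.
ΔT = T_surf − T_eq = 277 − 180.0.

ΔT ≈ 97.0 K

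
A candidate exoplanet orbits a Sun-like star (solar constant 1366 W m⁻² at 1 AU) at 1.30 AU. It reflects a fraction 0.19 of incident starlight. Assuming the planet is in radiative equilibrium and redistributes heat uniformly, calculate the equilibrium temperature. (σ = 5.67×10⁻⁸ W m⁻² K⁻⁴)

T_eq ≈ 232 K

Flux at 1.30 AU: S = 1366/1.30² = 808 W m⁻².
Energy balance: absorbed = emitted ⇒ πR²·S(1−A) = 4πR²·σT_eq⁴, so T_eq⁴ = S(1−A)/(4σ).
T_eq = [808 × 0.81 / (4 × 5.67×10⁻⁸)]^(1/4) = (2.89×10⁹)^(1/4) = 232 K.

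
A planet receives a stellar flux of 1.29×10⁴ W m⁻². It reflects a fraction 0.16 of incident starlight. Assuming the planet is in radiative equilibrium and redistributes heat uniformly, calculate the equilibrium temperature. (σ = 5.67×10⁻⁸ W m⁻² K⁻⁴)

T_eq ≈ 468 K

Energy balance: absorbed = emitted ⇒ πR²·S(1−A) = 4πR²·σT_eq⁴, so T_eq⁴ = S(1−A)/(4σ).
T_eq = [1.29×10⁴ × 0.84 / (4 × 5.67×10⁻⁸)]^(1/4) = (4.78×10¹⁰)^(1/4) = 468 K.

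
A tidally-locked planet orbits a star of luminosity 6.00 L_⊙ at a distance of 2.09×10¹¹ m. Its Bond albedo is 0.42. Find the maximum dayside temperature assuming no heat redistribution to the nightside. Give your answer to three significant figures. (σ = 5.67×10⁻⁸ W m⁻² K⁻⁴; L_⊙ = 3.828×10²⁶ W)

T_ss ≈ 455 K

L = 6.00 × 3.828×10²⁶ = 2.30×10²⁷ W.
Flux: S = L/(4πd²) = 2.30×10²⁷/(4π×(2.09×10¹¹)²) = 4180 W m⁻².
With no redistribution each surface element balances locally: S(1−A) = σT⁴.
T = [4180 × 0.58 / 5.67×10⁻⁸]^(1/4) = (4.28×10¹⁰)^(1/4) = 455 K.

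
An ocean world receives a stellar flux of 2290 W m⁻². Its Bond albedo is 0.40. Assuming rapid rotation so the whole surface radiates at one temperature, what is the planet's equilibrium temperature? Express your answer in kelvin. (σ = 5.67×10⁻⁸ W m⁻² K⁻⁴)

Energy balance: absorbed = emitted ⇒ πR²·S(1−A) = 4πR²·σT_eq⁴, so T_eq⁴ = S(1−A)/(4σ).
T_eq = [2290 × 0.60 / (4 × 5.67×10⁻⁸)]^(1/4) = (6.06×10⁹)^(1/4) = 279 K.

T_eq ≈ 279 K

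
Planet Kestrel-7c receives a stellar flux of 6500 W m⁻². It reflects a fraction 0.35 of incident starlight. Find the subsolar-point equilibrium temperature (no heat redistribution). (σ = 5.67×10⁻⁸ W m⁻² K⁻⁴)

T_ss ≈ 522 K

At the subsolar point the surface absorbs S(1−A) and emits σT⁴ per unit area — no factor of 4, since only the local patch is in balance.
T = [6500 × 0.65 / 5.67×10⁻⁸]^(1/4) = (7.45×10¹⁰)^(1/4) = 522 K.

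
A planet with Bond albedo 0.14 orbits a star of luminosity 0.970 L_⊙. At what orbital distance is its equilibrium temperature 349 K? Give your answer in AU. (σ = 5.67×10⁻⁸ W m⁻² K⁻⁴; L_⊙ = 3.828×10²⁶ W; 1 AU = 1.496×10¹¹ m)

d ≈ 0.581 AU

L = 0.970 × 3.828×10²⁶ = 3.71×10²⁶ W.
From T_eq⁴ = L(1−A)/(16πσd²): d = √[L(1−A)/(16πσT_eq⁴)].
d = √[3.71×10²⁶ × 0.86 / (16π × 5.67×10⁻⁸ × (349)⁴)] = 8.69×10¹⁰ m = 0.581 AU.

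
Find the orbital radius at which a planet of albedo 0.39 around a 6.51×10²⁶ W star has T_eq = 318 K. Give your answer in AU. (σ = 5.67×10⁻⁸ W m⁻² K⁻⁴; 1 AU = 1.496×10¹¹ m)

From T_eq⁴ = L(1−A)/(16πσd²): d = √[L(1−A)/(16πσT_eq⁴)].
d = √[6.51×10²⁶ × 0.61 / (16π × 5.67×10⁻⁸ × (318)⁴)] = 1.17×10¹¹ m = 0.780 AU.

d ≈ 0.780 AU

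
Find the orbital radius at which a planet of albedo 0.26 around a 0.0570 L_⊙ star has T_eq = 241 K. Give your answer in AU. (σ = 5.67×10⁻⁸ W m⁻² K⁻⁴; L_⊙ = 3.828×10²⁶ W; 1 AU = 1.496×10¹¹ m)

d ≈ 0.274 AU

L = 0.0570 × 3.828×10²⁶ = 2.18×10²⁵ W.
From T_eq⁴ = L(1−A)/(16πσd²): d = √[L(1−A)/(16πσT_eq⁴)].
d = √[2.18×10²⁵ × 0.74 / (16π × 5.67×10⁻⁸ × (241)⁴)] = 4.10×10¹⁰ m = 0.274 AU.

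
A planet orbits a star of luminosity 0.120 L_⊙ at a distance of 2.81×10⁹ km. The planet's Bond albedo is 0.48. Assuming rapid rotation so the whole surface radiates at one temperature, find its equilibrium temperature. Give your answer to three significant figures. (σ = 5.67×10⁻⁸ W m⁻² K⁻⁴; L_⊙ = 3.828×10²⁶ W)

T_eq ≈ 32.1 K

d = 2.81×10⁹ km = 2.81×10¹² m.
L = 0.120 × 3.828×10²⁶ = 4.59×10²⁵ W.
Flux: S = L/(4πd²) = 4.59×10²⁵/(4π×(2.81×10¹²)²) = 0.463 W m⁻².
Energy balance: absorbed = emitted ⇒ πR²·S(1−A) = 4πR²·σT_eq⁴, so T_eq⁴ = S(1−A)/(4σ).
T_eq = [0.463 × 0.52 / (4 × 5.67×10⁻⁸)]^(1/4) = (1.06×10⁶)^(1/4) = 32.1 K.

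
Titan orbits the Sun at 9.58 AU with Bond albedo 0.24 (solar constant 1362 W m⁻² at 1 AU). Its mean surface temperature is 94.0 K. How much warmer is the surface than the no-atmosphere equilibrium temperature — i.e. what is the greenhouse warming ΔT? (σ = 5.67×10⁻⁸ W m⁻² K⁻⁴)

S = 1362/9.58² = 14.84 W m⁻².
T_eq = [S(1−A)/(4σ)]^(1/4) = [14.84×0.76/(4×5.67×10⁻⁸)]^(1/4) = 84.0 K.
ΔT = T_surf − T_eq = 94 − 84.0.

ΔT ≈ 10.0 K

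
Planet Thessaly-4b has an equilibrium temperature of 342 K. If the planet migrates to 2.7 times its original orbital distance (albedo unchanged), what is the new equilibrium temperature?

T_eq ≈ 208 K

T_eq ∝ L^(1/4) · d^(−1/2).
T′ = 342 / 2.7^(1/2) = 208 K.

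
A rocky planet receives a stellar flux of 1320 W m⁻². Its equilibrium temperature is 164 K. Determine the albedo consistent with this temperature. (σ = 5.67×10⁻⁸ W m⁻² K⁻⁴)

From T_eq⁴ = S(1−A)/(4σ): 1−A = 4σT_eq⁴/S.
1−A = 4 × 5.67×10⁻⁸ × (164)⁴ / 1320 = 0.124.

A ≈ 0.88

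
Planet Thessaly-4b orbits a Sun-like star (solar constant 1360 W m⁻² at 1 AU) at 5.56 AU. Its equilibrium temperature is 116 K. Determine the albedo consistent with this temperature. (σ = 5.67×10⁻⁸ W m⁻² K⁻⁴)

Flux at 5.56 AU: S = 1360/5.56² = 44.0 W m⁻².
From T_eq⁴ = S(1−A)/(4σ): 1−A = 4σT_eq⁴/S.
1−A = 4 × 5.67×10⁻⁸ × (116)⁴ / 44.0 = 0.933.

A ≈ 0.07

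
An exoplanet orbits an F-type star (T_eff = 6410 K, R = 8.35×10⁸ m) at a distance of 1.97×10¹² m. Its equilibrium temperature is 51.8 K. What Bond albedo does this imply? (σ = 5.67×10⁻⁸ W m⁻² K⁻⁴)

A ≈ 0.91

L = 4πR_⋆²σT_⋆⁴ = 4π(8.35×10⁸)² × 5.67×10⁻⁸ × (6410)⁴ = 8.39×10²⁶ W.
S = L/(4πd²) = 17.2 W m⁻².
From T_eq⁴ = S(1−A)/(4σ): 1−A = 4σT_eq⁴/S.
1−A = 4 × 5.67×10⁻⁸ × (51.8)⁴ / 17.2 = 0.095.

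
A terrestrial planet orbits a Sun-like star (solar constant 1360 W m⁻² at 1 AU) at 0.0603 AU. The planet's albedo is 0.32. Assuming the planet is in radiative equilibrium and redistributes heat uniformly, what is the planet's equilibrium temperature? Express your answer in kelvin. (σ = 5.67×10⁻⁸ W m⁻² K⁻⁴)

Flux at 0.0603 AU: S = 1360/0.0603² = 3.74×10⁵ W m⁻².
Energy balance: absorbed = emitted ⇒ πR²·S(1−A) = 4πR²·σT_eq⁴, so T_eq⁴ = S(1−A)/(4σ).
T_eq = [3.74×10⁵ × 0.68 / (4 × 5.67×10⁻⁸)]^(1/4) = (1.12×10¹²)^(1/4) = 1030 K.

T_eq ≈ 1030 K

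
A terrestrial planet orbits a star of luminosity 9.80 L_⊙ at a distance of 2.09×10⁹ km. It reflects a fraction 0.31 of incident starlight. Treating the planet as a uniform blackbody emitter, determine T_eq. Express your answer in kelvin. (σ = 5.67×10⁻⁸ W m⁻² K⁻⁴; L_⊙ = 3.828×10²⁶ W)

T_eq ≈ 120 K

d = 2.09×10⁹ km = 2.09×10¹² m.
L = 9.80 × 3.828×10²⁶ = 3.75×10²⁷ W.
Flux: S = L/(4πd²) = 3.75×10²⁷/(4π×(2.09×10¹²)²) = 68.3 W m⁻².
Energy balance: absorbed = emitted ⇒ πR²·S(1−A) = 4πR²·σT_eq⁴, so T_eq⁴ = S(1−A)/(4σ).
T_eq = [68.3 × 0.69 / (4 × 5.67×10⁻⁸)]^(1/4) = (2.08×10⁸)^(1/4) = 120 K.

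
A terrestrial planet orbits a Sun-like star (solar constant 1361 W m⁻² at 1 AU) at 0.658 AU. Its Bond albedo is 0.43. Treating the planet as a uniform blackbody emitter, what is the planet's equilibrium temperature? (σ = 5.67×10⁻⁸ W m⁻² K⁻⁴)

T_eq ≈ 298 K

Flux at 0.658 AU: S = 1361/0.658² = 3140 W m⁻².
Energy balance: absorbed = emitted ⇒ πR²·S(1−A) = 4πR²·σT_eq⁴, so T_eq⁴ = S(1−A)/(4σ).
T_eq = [3140 × 0.57 / (4 × 5.67×10⁻⁸)]^(1/4) = (7.90×10⁹)^(1/4) = 298 K.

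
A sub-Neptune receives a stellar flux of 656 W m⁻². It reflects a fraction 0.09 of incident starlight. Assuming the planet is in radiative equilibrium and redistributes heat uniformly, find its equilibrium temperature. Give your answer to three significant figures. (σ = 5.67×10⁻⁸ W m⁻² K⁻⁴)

Energy balance: absorbed = emitted ⇒ πR²·S(1−A) = 4πR²·σT_eq⁴, so T_eq⁴ = S(1−A)/(4σ).
T_eq = [656 × 0.91 / (4 × 5.67×10⁻⁸)]^(1/4) = (2.63×10⁹)^(1/4) = 227 K.

T_eq ≈ 227 K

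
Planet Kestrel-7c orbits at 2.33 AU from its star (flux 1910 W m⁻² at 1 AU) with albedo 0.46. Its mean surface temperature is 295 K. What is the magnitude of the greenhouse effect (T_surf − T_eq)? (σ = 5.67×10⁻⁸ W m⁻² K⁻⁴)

ΔT ≈ 124.9 K

S = 1910/2.33² = 351.8 W m⁻².
T_eq = [S(1−A)/(4σ)]^(1/4) = [351.8×0.54/(4×5.67×10⁻⁸)]^(1/4) = 170.1 K.
ΔT = T_surf − T_eq = 295 − 170.1.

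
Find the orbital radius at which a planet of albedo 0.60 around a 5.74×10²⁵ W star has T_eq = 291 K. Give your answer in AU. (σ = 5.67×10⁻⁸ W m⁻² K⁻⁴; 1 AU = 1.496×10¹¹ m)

d ≈ 0.224 AU

From T_eq⁴ = L(1−A)/(16πσd²): d = √[L(1−A)/(16πσT_eq⁴)].
d = √[5.74×10²⁵ × 0.40 / (16π × 5.67×10⁻⁸ × (291)⁴)] = 3.35×10¹⁰ m = 0.224 AU.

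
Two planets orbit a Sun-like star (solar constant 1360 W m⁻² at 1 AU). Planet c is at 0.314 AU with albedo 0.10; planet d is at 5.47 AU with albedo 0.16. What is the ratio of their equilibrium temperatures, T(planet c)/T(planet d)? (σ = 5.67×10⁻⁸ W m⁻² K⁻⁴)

T₁/T₂ ≈ 4.246

T_eq = [S₀(1−A)/(4σd²)]^(1/4), so T ∝ (1−A)^(1/4) / √d.
T₁ = [1360×0.90/(4×5.67×10⁻⁸×0.314²)]^(1/4) = 483.69 K.
T₂ = [1360×0.84/(4×5.67×10⁻⁸×5.47²)]^(1/4) = 113.91 K.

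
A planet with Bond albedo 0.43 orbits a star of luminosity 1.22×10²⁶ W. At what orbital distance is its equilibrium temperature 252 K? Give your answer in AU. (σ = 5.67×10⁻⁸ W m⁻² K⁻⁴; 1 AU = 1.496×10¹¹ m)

From T_eq⁴ = L(1−A)/(16πσd²): d = √[L(1−A)/(16πσT_eq⁴)].
d = √[1.22×10²⁶ × 0.57 / (16π × 5.67×10⁻⁸ × (252)⁴)] = 7.78×10¹⁰ m = 0.520 AU.

d ≈ 0.520 AU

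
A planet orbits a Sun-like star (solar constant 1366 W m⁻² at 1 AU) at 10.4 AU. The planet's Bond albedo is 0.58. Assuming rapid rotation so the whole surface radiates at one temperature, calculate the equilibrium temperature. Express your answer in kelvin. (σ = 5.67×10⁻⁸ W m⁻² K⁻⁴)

T_eq ≈ 69.5 K

Flux at 10.4 AU: S = 1366/10.4² = 12.6 W m⁻².
Energy balance: absorbed = emitted ⇒ πR²·S(1−A) = 4πR²·σT_eq⁴, so T_eq⁴ = S(1−A)/(4σ).
T_eq = [12.6 × 0.42 / (4 × 5.67×10⁻⁸)]^(1/4) = (2.34×10⁷)^(1/4) = 69.5 K.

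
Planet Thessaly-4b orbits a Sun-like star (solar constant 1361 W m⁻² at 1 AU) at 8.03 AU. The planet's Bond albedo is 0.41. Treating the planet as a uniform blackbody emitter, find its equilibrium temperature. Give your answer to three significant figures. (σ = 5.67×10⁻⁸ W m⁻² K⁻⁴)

T_eq ≈ 86.1 K

Flux at 8.03 AU: S = 1361/8.03² = 21.1 W m⁻².
Energy balance: absorbed = emitted ⇒ πR²·S(1−A) = 4πR²·σT_eq⁴, so T_eq⁴ = S(1−A)/(4σ).
T_eq = [21.1 × 0.59 / (4 × 5.67×10⁻⁸)]^(1/4) = (5.49×10⁷)^(1/4) = 86.1 K.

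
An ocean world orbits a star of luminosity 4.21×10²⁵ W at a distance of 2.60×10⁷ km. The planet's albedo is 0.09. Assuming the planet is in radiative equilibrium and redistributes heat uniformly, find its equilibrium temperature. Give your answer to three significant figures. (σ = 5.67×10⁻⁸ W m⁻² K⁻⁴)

d = 2.60×10⁷ km = 2.60×10¹⁰ m.
Flux: S = L/(4πd²) = 4.21×10²⁵/(4π×(2.60×10¹⁰)²) = 4960 W m⁻².
Energy balance: absorbed = emitted ⇒ πR²·S(1−A) = 4πR²·σT_eq⁴, so T_eq⁴ = S(1−A)/(4σ).
T_eq = [4960 × 0.91 / (4 × 5.67×10⁻⁸)]^(1/4) = (1.99×10¹⁰)^(1/4) = 376 K.

T_eq ≈ 376 K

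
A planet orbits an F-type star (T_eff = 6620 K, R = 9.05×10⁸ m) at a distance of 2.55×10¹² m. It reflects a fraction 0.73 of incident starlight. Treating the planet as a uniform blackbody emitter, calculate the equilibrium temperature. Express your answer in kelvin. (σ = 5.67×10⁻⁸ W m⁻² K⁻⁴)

T_eq ≈ 63.6 K

L = 4πR_⋆²σT_⋆⁴ = 4π(9.05×10⁸)² × 5.67×10⁻⁸ × (6620)⁴ = 1.12×10²⁷ W.
S = L/(4πd²) = 13.7 W m⁻².
Energy balance: absorbed = emitted ⇒ πR²·S(1−A) = 4πR²·σT_eq⁴, so T_eq⁴ = S(1−A)/(4σ).
T_eq = [13.7 × 0.27 / (4 × 5.67×10⁻⁸)]^(1/4) = (1.63×10⁷)^(1/4) = 63.6 K.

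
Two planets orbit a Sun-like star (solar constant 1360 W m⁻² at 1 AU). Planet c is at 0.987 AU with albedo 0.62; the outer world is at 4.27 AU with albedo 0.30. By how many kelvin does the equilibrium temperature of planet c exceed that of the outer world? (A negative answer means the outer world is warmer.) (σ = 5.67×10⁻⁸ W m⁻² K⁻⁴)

T_eq = [S₀(1−A)/(4σd²)]^(1/4), so T ∝ (1−A)^(1/4) / √d.
T₁ = [1360×0.38/(4×5.67×10⁻⁸×0.987²)]^(1/4) = 219.92 K.
T₂ = [1360×0.70/(4×5.67×10⁻⁸×4.27²)]^(1/4) = 123.18 K.

ΔT ≈ 96.7 K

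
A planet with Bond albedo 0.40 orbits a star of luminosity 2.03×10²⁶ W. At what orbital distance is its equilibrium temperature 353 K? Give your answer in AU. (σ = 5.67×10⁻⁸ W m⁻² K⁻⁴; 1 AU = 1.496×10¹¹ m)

From T_eq⁴ = L(1−A)/(16πσd²): d = √[L(1−A)/(16πσT_eq⁴)].
d = √[2.03×10²⁶ × 0.60 / (16π × 5.67×10⁻⁸ × (353)⁴)] = 5.25×10¹⁰ m = 0.351 AU.

d ≈ 0.351 AU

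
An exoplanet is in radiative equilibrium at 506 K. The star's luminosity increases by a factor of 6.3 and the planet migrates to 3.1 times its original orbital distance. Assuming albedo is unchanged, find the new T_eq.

T_eq ∝ L^(1/4) · d^(−1/2).
T′ = 506 × 6.3^(1/4) / 3.1^(1/2) = 455 K.

T_eq ≈ 455 K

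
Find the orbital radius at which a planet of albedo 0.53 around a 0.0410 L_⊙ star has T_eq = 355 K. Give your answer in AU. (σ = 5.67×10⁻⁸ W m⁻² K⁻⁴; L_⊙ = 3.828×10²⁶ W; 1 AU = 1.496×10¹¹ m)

L = 0.0410 × 3.828×10²⁶ = 1.57×10²⁵ W.
From T_eq⁴ = L(1−A)/(16πσd²): d = √[L(1−A)/(16πσT_eq⁴)].
d = √[1.57×10²⁵ × 0.47 / (16π × 5.67×10⁻⁸ × (355)⁴)] = 1.28×10¹⁰ m = 0.0853 AU.

d ≈ 0.0853 AU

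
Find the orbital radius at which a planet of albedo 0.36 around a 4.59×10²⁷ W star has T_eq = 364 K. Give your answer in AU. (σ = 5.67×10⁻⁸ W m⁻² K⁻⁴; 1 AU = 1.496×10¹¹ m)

d ≈ 1.62 AU

From T_eq⁴ = L(1−A)/(16πσd²): d = √[L(1−A)/(16πσT_eq⁴)].
d = √[4.59×10²⁷ × 0.64 / (16π × 5.67×10⁻⁸ × (364)⁴)] = 2.42×10¹¹ m = 1.62 AU.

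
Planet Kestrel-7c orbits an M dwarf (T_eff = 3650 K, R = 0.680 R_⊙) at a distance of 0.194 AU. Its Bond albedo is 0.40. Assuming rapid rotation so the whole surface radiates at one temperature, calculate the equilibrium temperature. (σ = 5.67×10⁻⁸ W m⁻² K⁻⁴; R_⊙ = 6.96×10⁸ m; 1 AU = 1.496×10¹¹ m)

T_eq ≈ 290 K

R_⋆ = 0.680 × 6.96×10⁸ = 4.73×10⁸ m.
d = 0.194 AU = 2.90×10¹⁰ m.
L = 4πR_⋆²σT_⋆⁴ = 4π(4.73×10⁸)² × 5.67×10⁻⁸ × (3650)⁴ = 2.83×10²⁵ W.
S = L/(4πd²) = 2680 W m⁻².
Energy balance: absorbed = emitted ⇒ πR²·S(1−A) = 4πR²·σT_eq⁴, so T_eq⁴ = S(1−A)/(4σ).
T_eq = [2680 × 0.60 / (4 × 5.67×10⁻⁸)]^(1/4) = (7.08×10⁹)^(1/4) = 290 K.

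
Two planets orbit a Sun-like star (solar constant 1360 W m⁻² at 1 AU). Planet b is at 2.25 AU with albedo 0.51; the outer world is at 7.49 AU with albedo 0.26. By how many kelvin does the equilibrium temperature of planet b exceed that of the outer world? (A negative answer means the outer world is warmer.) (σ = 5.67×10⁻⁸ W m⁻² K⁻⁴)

ΔT ≈ 60.9 K

T_eq = [S₀(1−A)/(4σd²)]^(1/4), so T ∝ (1−A)^(1/4) / √d.
T₁ = [1360×0.49/(4×5.67×10⁻⁸×2.25²)]^(1/4) = 155.21 K.
T₂ = [1360×0.74/(4×5.67×10⁻⁸×7.49²)]^(1/4) = 94.31 K.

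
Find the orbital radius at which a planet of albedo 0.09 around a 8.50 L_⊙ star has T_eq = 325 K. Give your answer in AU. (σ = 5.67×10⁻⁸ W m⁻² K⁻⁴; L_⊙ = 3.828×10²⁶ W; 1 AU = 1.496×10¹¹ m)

L = 8.50 × 3.828×10²⁶ = 3.25×10²⁷ W.
From T_eq⁴ = L(1−A)/(16πσd²): d = √[L(1−A)/(16πσT_eq⁴)].
d = √[3.25×10²⁷ × 0.91 / (16π × 5.67×10⁻⁸ × (325)⁴)] = 3.05×10¹¹ m = 2.04 AU.

d ≈ 2.04 AU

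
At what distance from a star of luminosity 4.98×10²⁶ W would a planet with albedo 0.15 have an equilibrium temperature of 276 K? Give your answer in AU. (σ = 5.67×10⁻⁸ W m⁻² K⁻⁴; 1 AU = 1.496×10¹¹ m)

From T_eq⁴ = L(1−A)/(16πσd²): d = √[L(1−A)/(16πσT_eq⁴)].
d = √[4.98×10²⁶ × 0.85 / (16π × 5.67×10⁻⁸ × (276)⁴)] = 1.60×10¹¹ m = 1.07 AU.

d ≈ 1.07 AU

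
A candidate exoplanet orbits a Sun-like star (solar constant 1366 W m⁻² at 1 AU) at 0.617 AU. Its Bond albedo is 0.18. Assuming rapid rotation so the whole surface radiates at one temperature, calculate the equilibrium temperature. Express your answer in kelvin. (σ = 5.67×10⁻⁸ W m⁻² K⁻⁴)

T_eq ≈ 337 K

Flux at 0.617 AU: S = 1366/0.617² = 3590 W m⁻².
Energy balance: absorbed = emitted ⇒ πR²·S(1−A) = 4πR²·σT_eq⁴, so T_eq⁴ = S(1−A)/(4σ).
T_eq = [3590 × 0.82 / (4 × 5.67×10⁻⁸)]^(1/4) = (1.30×10¹⁰)^(1/4) = 337 K.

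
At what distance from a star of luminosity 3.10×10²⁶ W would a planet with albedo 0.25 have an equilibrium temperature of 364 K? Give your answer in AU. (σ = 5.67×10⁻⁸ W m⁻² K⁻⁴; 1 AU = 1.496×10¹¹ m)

From T_eq⁴ = L(1−A)/(16πσd²): d = √[L(1−A)/(16πσT_eq⁴)].
d = √[3.10×10²⁶ × 0.75 / (16π × 5.67×10⁻⁸ × (364)⁴)] = 6.82×10¹⁰ m = 0.456 AU.

d ≈ 0.456 AU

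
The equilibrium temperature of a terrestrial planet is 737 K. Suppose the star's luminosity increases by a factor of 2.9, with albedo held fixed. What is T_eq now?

T_eq ≈ 962 K

T_eq ∝ L^(1/4) · d^(−1/2).
T′ = 737 × 2.9^(1/4) = 962 K.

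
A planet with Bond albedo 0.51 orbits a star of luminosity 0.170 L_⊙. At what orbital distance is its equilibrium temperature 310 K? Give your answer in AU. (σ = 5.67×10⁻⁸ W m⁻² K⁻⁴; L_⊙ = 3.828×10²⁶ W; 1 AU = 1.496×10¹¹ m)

d ≈ 0.233 AU

L = 0.170 × 3.828×10²⁶ = 6.51×10²⁵ W.
From T_eq⁴ = L(1−A)/(16πσd²): d = √[L(1−A)/(16πσT_eq⁴)].
d = √[6.51×10²⁵ × 0.49 / (16π × 5.67×10⁻⁸ × (310)⁴)] = 3.48×10¹⁰ m = 0.233 AU.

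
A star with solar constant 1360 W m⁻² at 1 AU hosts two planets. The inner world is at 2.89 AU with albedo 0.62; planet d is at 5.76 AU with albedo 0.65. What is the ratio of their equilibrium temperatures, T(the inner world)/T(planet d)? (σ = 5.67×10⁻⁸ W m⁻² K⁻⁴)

T_eq = [S₀(1−A)/(4σd²)]^(1/4), so T ∝ (1−A)^(1/4) / √d.
T₁ = [1360×0.38/(4×5.67×10⁻⁸×2.89²)]^(1/4) = 128.52 K.
T₂ = [1360×0.35/(4×5.67×10⁻⁸×5.76²)]^(1/4) = 89.18 K.

T₁/T₂ ≈ 1.441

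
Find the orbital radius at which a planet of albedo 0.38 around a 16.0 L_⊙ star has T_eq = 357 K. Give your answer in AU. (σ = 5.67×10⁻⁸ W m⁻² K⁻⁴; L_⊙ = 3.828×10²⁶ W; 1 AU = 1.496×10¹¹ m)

L = 16.0 × 3.828×10²⁶ = 6.12×10²⁷ W.
From T_eq⁴ = L(1−A)/(16πσd²): d = √[L(1−A)/(16πσT_eq⁴)].
d = √[6.12×10²⁷ × 0.62 / (16π × 5.67×10⁻⁸ × (357)⁴)] = 2.86×10¹¹ m = 1.91 AU.

d ≈ 1.91 AU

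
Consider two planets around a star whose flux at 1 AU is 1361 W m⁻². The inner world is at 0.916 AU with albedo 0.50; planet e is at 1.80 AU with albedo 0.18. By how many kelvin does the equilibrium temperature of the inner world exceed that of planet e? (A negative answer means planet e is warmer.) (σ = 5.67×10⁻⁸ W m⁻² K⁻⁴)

ΔT ≈ 47.1 K

T_eq = [S₀(1−A)/(4σd²)]^(1/4), so T ∝ (1−A)^(1/4) / √d.
T₁ = [1361×0.50/(4×5.67×10⁻⁸×0.916²)]^(1/4) = 244.54 K.
T₂ = [1361×0.82/(4×5.67×10⁻⁸×1.80²)]^(1/4) = 197.41 K.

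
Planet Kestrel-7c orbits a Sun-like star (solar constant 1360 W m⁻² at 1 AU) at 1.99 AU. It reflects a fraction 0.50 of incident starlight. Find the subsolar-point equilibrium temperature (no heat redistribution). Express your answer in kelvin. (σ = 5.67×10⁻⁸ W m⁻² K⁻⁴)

Flux at 1.99 AU: S = 1360/1.99² = 343 W m⁻².
At the subsolar point the surface absorbs S(1−A) and emits σT⁴ per unit area — no factor of 4, since only the local patch is in balance.
T = [343 × 0.50 / 5.67×10⁻⁸]^(1/4) = (3.03×10⁹)^(1/4) = 235 K.

T_ss ≈ 235 K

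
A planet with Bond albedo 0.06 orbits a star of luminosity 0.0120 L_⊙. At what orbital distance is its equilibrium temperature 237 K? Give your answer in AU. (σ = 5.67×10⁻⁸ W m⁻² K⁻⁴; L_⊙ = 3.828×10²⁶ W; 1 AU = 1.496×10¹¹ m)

L = 0.0120 × 3.828×10²⁶ = 4.59×10²⁴ W.
From T_eq⁴ = L(1−A)/(16πσd²): d = √[L(1−A)/(16πσT_eq⁴)].
d = √[4.59×10²⁴ × 0.94 / (16π × 5.67×10⁻⁸ × (237)⁴)] = 2.19×10¹⁰ m = 0.146 AU.

d ≈ 0.146 AU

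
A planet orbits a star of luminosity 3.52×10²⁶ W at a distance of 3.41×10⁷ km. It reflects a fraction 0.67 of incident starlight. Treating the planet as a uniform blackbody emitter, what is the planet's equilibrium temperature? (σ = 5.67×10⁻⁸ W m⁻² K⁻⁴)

d = 3.41×10⁷ km = 3.41×10¹⁰ m.
Flux: S = L/(4πd²) = 3.52×10²⁶/(4π×(3.41×10¹⁰)²) = 2.41×10⁴ W m⁻².
Energy balance: absorbed = emitted ⇒ πR²·S(1−A) = 4πR²·σT_eq⁴, so T_eq⁴ = S(1−A)/(4σ).
T_eq = [2.41×10⁴ × 0.33 / (4 × 5.67×10⁻⁸)]^(1/4) = (3.51×10¹⁰)^(1/4) = 433 K.

T_eq ≈ 433 K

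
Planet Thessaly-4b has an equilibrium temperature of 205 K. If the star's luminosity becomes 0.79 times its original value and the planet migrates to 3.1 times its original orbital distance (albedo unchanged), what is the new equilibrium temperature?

T_eq ∝ L^(1/4) · d^(−1/2).
T′ = 205 × 0.79^(1/4) / 3.1^(1/2) = 110 K.

T_eq ≈ 110 K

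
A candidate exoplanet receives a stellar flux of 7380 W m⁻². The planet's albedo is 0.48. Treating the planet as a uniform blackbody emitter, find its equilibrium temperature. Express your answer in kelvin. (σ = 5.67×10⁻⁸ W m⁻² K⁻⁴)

T_eq ≈ 361 K

Energy balance: absorbed = emitted ⇒ πR²·S(1−A) = 4πR²·σT_eq⁴, so T_eq⁴ = S(1−A)/(4σ).
T_eq = [7380 × 0.52 / (4 × 5.67×10⁻⁸)]^(1/4) = (1.69×10¹⁰)^(1/4) = 361 K.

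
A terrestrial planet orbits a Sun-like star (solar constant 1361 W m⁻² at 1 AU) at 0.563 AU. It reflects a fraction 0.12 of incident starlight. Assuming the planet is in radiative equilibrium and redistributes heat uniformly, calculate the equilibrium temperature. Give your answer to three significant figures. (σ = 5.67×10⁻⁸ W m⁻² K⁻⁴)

Flux at 0.563 AU: S = 1361/0.563² = 4290 W m⁻².
Energy balance: absorbed = emitted ⇒ πR²·S(1−A) = 4πR²·σT_eq⁴, so T_eq⁴ = S(1−A)/(4σ).
T_eq = [4290 × 0.88 / (4 × 5.67×10⁻⁸)]^(1/4) = (1.67×10¹⁰)^(1/4) = 359 K.

T_eq ≈ 359 K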